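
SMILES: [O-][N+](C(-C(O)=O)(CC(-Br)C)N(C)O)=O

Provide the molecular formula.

Heavy atoms from the SMILES: 1 Br, 6 C, 2 N, 5 O.
Implicit hydrogens by atom environment:
  2 × C: 3 H each → 6
  2 × C: no H
  2 × O: 1 H each → 2
  2 × O: no H
  1 × Br: no H
  1 × C: 2 H
  1 × C: 1 H
  1 × N: no H
  1 × N (charge +1): no H
  1 × O (charge -1): no H
  Total hydrogens = 11.
Molecular formula: C6H11BrN2O5

C6H11BrN2O5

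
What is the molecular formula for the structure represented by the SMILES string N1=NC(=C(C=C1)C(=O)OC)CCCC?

Heavy atoms from the SMILES: 10 C, 2 N, 2 O.
Implicit hydrogens by atom environment:
  3 × C: 2 H each → 6
  2 × C: 3 H each → 6
  2 × C (aromatic): 1 H each → 2
  2 × C (aromatic): no H
  2 × N (aromatic): no H
  2 × O: no H
  1 × C: no H
  Total hydrogens = 14.
Molecular formula: C10H14N2O2

C10H14N2O2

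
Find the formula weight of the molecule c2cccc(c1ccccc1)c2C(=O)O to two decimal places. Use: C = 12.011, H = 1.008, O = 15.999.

198.22

Molecular formula: C13H10O2.
M = 13×12.011 + 10×1.008 + 2×15.999 = 198.22 g/mol.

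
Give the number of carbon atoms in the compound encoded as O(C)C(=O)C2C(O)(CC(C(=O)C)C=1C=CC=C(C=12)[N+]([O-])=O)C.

15

The symbol for carbon appears 15 times in the SMILES.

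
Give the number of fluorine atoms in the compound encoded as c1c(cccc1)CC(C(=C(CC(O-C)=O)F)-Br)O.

1

The symbol for fluorine appears 1 time in the SMILES.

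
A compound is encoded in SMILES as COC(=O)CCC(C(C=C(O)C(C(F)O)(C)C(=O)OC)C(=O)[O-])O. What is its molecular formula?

Heavy atoms from the SMILES: 14 C, 1 F, 9 O.
Implicit hydrogens by atom environment:
  5 × C: no H
  5 × O: no H
  4 × C: 1 H each → 4
  3 × C: 3 H each → 9
  3 × O: 1 H each → 3
  2 × C: 2 H each → 4
  1 × F: no H
  1 × O (charge -1): no H
  Total hydrogens = 20.
Net charge -1.
Molecular formula: C14H20FO9-

C14H20FO9-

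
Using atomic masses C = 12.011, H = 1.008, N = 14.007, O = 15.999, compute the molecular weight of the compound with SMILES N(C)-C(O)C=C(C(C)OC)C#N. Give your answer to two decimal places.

Molecular formula: C8H14N2O2.
M = 8×12.011 + 14×1.008 + 2×14.007 + 2×15.999 = 170.21 g/mol.

170.21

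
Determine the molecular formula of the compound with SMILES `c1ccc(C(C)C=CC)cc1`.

C11H14

Heavy atoms from the SMILES: 11 C.
Implicit hydrogens by atom environment:
  5 × C (aromatic): 1 H each → 5
  3 × C: 1 H each → 3
  2 × C: 3 H each → 6
  1 × C (aromatic): no H
  Total hydrogens = 14.
Molecular formula: C11H14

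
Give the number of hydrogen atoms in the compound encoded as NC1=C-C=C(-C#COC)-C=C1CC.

13

Hydrogens are implicit in SMILES; fill each atom to its normal valence:
  3 × C (aromatic): 1 H each → 3
  3 × C (aromatic): no H
  2 × C: 3 H each → 6
  2 × C: no H
  1 × C: 2 H
  1 × N: 2 H
  1 × O: no H
  Total hydrogens = 13.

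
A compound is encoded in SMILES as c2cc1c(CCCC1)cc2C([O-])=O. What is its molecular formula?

Heavy atoms from the SMILES: 11 C, 2 O.
Implicit hydrogens by atom environment:
  4 × C: 2 H each → 8
  3 × C (aromatic): 1 H each → 3
  3 × C (aromatic): no H
  1 × C: no H
  1 × O: no H
  1 × O (charge -1): no H
  Total hydrogens = 11.
Net charge -1.
Molecular formula: C11H11O2-

C11H11O2-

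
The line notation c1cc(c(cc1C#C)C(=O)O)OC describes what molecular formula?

C10H8O3

Heavy atoms from the SMILES: 10 C, 3 O.
Implicit hydrogens by atom environment:
  3 × C (aromatic): 1 H each → 3
  3 × C (aromatic): no H
  2 × C: no H
  2 × O: no H
  1 × C: 3 H
  1 × C: 1 H
  1 × O: 1 H
  Total hydrogens = 8.
Molecular formula: C10H8O3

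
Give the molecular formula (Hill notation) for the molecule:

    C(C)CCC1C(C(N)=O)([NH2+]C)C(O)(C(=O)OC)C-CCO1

Heavy atoms from the SMILES: 14 C, 2 N, 5 O.
Implicit hydrogens by atom environment:
  6 × C: 2 H each → 12
  4 × C: no H
  4 × O: no H
  3 × C: 3 H each → 9
  1 × C: 1 H
  1 × N: 2 H
  1 × N (charge +1): 2 H
  1 × O: 1 H
  Total hydrogens = 27.
Net charge +1.
Molecular formula: C14H27N2O5+

C14H27N2O5+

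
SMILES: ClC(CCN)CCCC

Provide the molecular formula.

Heavy atoms from the SMILES: 7 C, 1 Cl, 1 N.
Implicit hydrogens by atom environment:
  5 × C: 2 H each → 10
  1 × C: 3 H
  1 × C: 1 H
  1 × Cl: no H
  1 × N: 2 H
  Total hydrogens = 16.
Molecular formula: C7H16ClN

C7H16ClN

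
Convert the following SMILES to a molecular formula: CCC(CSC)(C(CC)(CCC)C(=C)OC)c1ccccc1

C20H32OS

Heavy atoms from the SMILES: 20 C, 1 O, 1 S.
Implicit hydrogens by atom environment:
  6 × C: 2 H each → 12
  5 × C: 3 H each → 15
  5 × C (aromatic): 1 H each → 5
  3 × C: no H
  1 × C (aromatic): no H
  1 × O: no H
  1 × S: no H
  Total hydrogens = 32.
Molecular formula: C20H32OS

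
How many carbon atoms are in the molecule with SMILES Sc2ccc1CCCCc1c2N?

The symbol for carbon appears 10 times in the SMILES. Lowercase c denotes aromatic carbon and counts toward C.

10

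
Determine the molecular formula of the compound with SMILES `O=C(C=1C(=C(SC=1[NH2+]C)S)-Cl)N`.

C6H8ClN2OS2+

Heavy atoms from the SMILES: 6 C, 1 Cl, 2 N, 1 O, 2 S.
Implicit hydrogens by atom environment:
  4 × C (aromatic): no H
  1 × C: 3 H
  1 × C: no H
  1 × Cl: no H
  1 × N: 2 H
  1 × N (charge +1): 2 H
  1 × O: no H
  1 × S: 1 H
  1 × S (aromatic): no H
  Total hydrogens = 8.
Net charge +1.
Molecular formula: C6H8ClN2OS2+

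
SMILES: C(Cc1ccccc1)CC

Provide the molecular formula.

Heavy atoms from the SMILES: 10 C.
Implicit hydrogens by atom environment:
  5 × C (aromatic): 1 H each → 5
  3 × C: 2 H each → 6
  1 × C: 3 H
  1 × C (aromatic): no H
  Total hydrogens = 14.
Molecular formula: C10H14

C10H14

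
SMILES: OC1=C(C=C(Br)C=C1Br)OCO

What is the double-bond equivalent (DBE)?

4

Molecular formula from the SMILES: C7H6Br2O3.
DoU = (2C + 2 + N − H − X)/2 = (2·7 + 2 + 0 − 6 − 2)/2 = 8/2 = 4.
(Structurally: 1 ring(s) + 3 π bond(s) = 4.)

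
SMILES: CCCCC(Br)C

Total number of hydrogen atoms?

Hydrogens are implicit in SMILES; fill each atom to its normal valence:
  3 × C: 2 H each → 6
  2 × C: 3 H each → 6
  1 × Br: no H
  1 × C: 1 H
  Total hydrogens = 13.

13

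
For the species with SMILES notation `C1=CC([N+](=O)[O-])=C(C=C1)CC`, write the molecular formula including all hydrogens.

C8H9NO2

Heavy atoms from the SMILES: 8 C, 1 N, 2 O.
Implicit hydrogens by atom environment:
  4 × C (aromatic): 1 H each → 4
  2 × C (aromatic): no H
  1 × C: 3 H
  1 × C: 2 H
  1 × N (charge +1): no H
  1 × O: no H
  1 × O (charge -1): no H
  Total hydrogens = 9.
Molecular formula: C8H9NO2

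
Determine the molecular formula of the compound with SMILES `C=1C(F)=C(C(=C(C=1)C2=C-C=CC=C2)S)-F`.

C12H8F2S

Heavy atoms from the SMILES: 12 C, 2 F, 1 S.
Implicit hydrogens by atom environment:
  7 × C (aromatic): 1 H each → 7
  5 × C (aromatic): no H
  2 × F: no H
  1 × S: 1 H
  Total hydrogens = 8.
Molecular formula: C12H8F2S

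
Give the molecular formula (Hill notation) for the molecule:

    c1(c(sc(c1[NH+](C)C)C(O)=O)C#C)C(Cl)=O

C10H9ClNO3S+

Heavy atoms from the SMILES: 10 C, 1 Cl, 1 N, 3 O, 1 S.
Implicit hydrogens by atom environment:
  4 × C (aromatic): no H
  3 × C: no H
  2 × C: 3 H each → 6
  2 × O: no H
  1 × C: 1 H
  1 × Cl: no H
  1 × N (charge +1): 1 H
  1 × O: 1 H
  1 × S (aromatic): no H
  Total hydrogens = 9.
Net charge +1.
Molecular formula: C10H9ClNO3S+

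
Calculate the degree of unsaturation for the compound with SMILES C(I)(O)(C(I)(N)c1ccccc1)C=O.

Molecular formula from the SMILES: C9H9I2NO2.
DoU = (2C + 2 + N − H − X)/2 = (2·9 + 2 + 1 − 9 − 2)/2 = 10/2 = 5.
(Structurally: 1 ring(s) + 4 π bond(s) = 5.)

5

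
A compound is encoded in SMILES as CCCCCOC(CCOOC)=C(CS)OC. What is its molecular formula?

C12H24O4S

Heavy atoms from the SMILES: 12 C, 4 O, 1 S.
Implicit hydrogens by atom environment:
  7 × C: 2 H each → 14
  4 × O: no H
  3 × C: 3 H each → 9
  2 × C: no H
  1 × S: 1 H
  Total hydrogens = 24.
Molecular formula: C12H24O4S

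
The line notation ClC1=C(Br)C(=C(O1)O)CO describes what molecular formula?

Heavy atoms from the SMILES: 1 Br, 5 C, 1 Cl, 3 O.
Implicit hydrogens by atom environment:
  4 × C (aromatic): no H
  2 × O: 1 H each → 2
  1 × Br: no H
  1 × C: 2 H
  1 × Cl: no H
  1 × O (aromatic): no H
  Total hydrogens = 4.
Molecular formula: C5H4BrClO3

C5H4BrClO3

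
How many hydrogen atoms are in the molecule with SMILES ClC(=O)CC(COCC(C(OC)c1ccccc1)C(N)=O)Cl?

Hydrogens are implicit in SMILES; fill each atom to its normal valence:
  5 × C (aromatic): 1 H each → 5
  4 × O: no H
  3 × C: 2 H each → 6
  3 × C: 1 H each → 3
  2 × C: no H
  2 × Cl: no H
  1 × C: 3 H
  1 × C (aromatic): no H
  1 × N: 2 H
  Total hydrogens = 19.

19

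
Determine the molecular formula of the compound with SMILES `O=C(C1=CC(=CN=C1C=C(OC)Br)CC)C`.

Heavy atoms from the SMILES: 1 Br, 12 C, 1 N, 2 O.
Implicit hydrogens by atom environment:
  3 × C: 3 H each → 9
  3 × C (aromatic): no H
  2 × C (aromatic): 1 H each → 2
  2 × C: no H
  2 × O: no H
  1 × Br: no H
  1 × C: 2 H
  1 × C: 1 H
  1 × N (aromatic): no H
  Total hydrogens = 14.
Molecular formula: C12H14BrNO2

C12H14BrNO2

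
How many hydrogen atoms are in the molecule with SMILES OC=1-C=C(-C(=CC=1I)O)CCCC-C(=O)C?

15

Hydrogens are implicit in SMILES; fill each atom to its normal valence:
  4 × C: 2 H each → 8
  4 × C (aromatic): no H
  2 × C (aromatic): 1 H each → 2
  2 × O: 1 H each → 2
  1 × C: 3 H
  1 × C: no H
  1 × I: no H
  1 × O: no H
  Total hydrogens = 15.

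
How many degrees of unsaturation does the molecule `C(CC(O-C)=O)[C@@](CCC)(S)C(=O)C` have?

Molecular formula from the SMILES: C10H18O3S.
DoU = (2C + 2 + N − H − X)/2 = (2·10 + 2 + 0 − 18 − 0)/2 = 4/2 = 2.
(Structurally: 0 ring(s) + 2 π bond(s) = 2.)

2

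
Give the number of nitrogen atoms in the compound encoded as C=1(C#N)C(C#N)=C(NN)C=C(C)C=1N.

The symbol for nitrogen appears 5 times in the SMILES.

5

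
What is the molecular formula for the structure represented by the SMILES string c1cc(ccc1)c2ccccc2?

Heavy atoms from the SMILES: 12 C.
Implicit hydrogens by atom environment:
  10 × C (aromatic): 1 H each → 10
  2 × C (aromatic): no H
  Total hydrogens = 10.
Molecular formula: C12H10

C12H10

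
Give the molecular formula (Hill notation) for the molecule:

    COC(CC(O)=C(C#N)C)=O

Heavy atoms from the SMILES: 7 C, 1 N, 3 O.
Implicit hydrogens by atom environment:
  4 × C: no H
  2 × C: 3 H each → 6
  2 × O: no H
  1 × C: 2 H
  1 × N: no H
  1 × O: 1 H
  Total hydrogens = 9.
Molecular formula: C7H9NO3

C7H9NO3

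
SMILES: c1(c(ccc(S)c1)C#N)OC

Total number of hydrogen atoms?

Hydrogens are implicit in SMILES; fill each atom to its normal valence:
  3 × C (aromatic): 1 H each → 3
  3 × C (aromatic): no H
  1 × C: 3 H
  1 × C: no H
  1 × N: no H
  1 × O: no H
  1 × S: 1 H
  Total hydrogens = 7.

7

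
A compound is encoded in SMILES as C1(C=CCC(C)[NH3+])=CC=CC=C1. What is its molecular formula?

Heavy atoms from the SMILES: 11 C, 1 N.
Implicit hydrogens by atom environment:
  5 × C (aromatic): 1 H each → 5
  3 × C: 1 H each → 3
  1 × C: 3 H
  1 × C: 2 H
  1 × C (aromatic): no H
  1 × N (charge +1): 3 H
  Total hydrogens = 16.
Net charge +1.
Molecular formula: C11H16N+

C11H16N+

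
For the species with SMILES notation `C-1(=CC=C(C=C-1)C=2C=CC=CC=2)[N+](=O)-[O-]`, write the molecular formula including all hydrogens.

Heavy atoms from the SMILES: 12 C, 1 N, 2 O.
Implicit hydrogens by atom environment:
  9 × C (aromatic): 1 H each → 9
  3 × C (aromatic): no H
  1 × N (charge +1): no H
  1 × O: no H
  1 × O (charge -1): no H
  Total hydrogens = 9.
Molecular formula: C12H9NO2

C12H9NO2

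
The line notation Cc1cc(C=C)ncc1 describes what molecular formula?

Heavy atoms from the SMILES: 8 C, 1 N.
Implicit hydrogens by atom environment:
  3 × C (aromatic): 1 H each → 3
  2 × C (aromatic): no H
  1 × C: 3 H
  1 × C: 2 H
  1 × C: 1 H
  1 × N (aromatic): no H
  Total hydrogens = 9.
Molecular formula: C8H9N

C8H9N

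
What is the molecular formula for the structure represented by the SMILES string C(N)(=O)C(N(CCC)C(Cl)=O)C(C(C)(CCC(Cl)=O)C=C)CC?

C16H26Cl2N2O3

Heavy atoms from the SMILES: 16 C, 2 Cl, 2 N, 3 O.
Implicit hydrogens by atom environment:
  6 × C: 2 H each → 12
  4 × C: no H
  3 × C: 3 H each → 9
  3 × C: 1 H each → 3
  3 × O: no H
  2 × Cl: no H
  1 × N: 2 H
  1 × N: no H
  Total hydrogens = 26.
Molecular formula: C16H26Cl2N2O3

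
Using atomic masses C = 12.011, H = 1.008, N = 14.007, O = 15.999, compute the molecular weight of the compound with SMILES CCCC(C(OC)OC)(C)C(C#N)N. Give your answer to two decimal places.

Molecular formula: C10H20N2O2.
M = 10×12.011 + 20×1.008 + 2×14.007 + 2×15.999 = 200.28 g/mol.

200.28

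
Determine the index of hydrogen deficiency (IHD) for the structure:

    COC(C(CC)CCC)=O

Molecular formula from the SMILES: C8H16O2.
DoU = (2C + 2 + N − H − X)/2 = (2·8 + 2 + 0 − 16 − 0)/2 = 2/2 = 1.
(Structurally: 0 ring(s) + 1 π bond(s) = 1.)

1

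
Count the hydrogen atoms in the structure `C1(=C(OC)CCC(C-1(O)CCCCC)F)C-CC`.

Hydrogens are implicit in SMILES; fill each atom to its normal valence:
  8 × C: 2 H each → 16
  3 × C: 3 H each → 9
  3 × C: no H
  1 × C: 1 H
  1 × F: no H
  1 × O: 1 H
  1 × O: no H
  Total hydrogens = 27.

27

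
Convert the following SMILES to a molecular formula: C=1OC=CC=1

C4H4O

Heavy atoms from the SMILES: 4 C, 1 O.
Implicit hydrogens by atom environment:
  4 × C (aromatic): 1 H each → 4
  1 × O (aromatic): no H
  Total hydrogens = 4.
Molecular formula: C4H4O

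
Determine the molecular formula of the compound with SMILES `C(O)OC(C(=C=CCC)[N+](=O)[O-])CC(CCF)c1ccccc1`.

C17H22FNO4

Heavy atoms from the SMILES: 17 C, 1 F, 1 N, 4 O.
Implicit hydrogens by atom environment:
  5 × C: 2 H each → 10
  5 × C (aromatic): 1 H each → 5
  3 × C: 1 H each → 3
  2 × C: no H
  2 × O: no H
  1 × C: 3 H
  1 × C (aromatic): no H
  1 × F: no H
  1 × N (charge +1): no H
  1 × O: 1 H
  1 × O (charge -1): no H
  Total hydrogens = 22.
Molecular formula: C17H22FNO4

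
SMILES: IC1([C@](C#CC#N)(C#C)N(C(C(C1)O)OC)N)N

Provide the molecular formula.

Heavy atoms from the SMILES: 11 C, 1 I, 4 N, 2 O.
Implicit hydrogens by atom environment:
  6 × C: no H
  3 × C: 1 H each → 3
  2 × N: 2 H each → 4
  2 × N: no H
  1 × C: 3 H
  1 × C: 2 H
  1 × I: no H
  1 × O: 1 H
  1 × O: no H
  Total hydrogens = 13.
Molecular formula: C11H13IN4O2

C11H13IN4O2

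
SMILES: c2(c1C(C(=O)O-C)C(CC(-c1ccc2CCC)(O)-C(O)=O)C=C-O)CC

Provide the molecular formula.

C20H26O6

Heavy atoms from the SMILES: 20 C, 6 O.
Implicit hydrogens by atom environment:
  4 × C: 2 H each → 8
  4 × C: 1 H each → 4
  4 × C (aromatic): no H
  3 × C: 3 H each → 9
  3 × C: no H
  3 × O: 1 H each → 3
  3 × O: no H
  2 × C (aromatic): 1 H each → 2
  Total hydrogens = 26.
Molecular formula: C20H26O6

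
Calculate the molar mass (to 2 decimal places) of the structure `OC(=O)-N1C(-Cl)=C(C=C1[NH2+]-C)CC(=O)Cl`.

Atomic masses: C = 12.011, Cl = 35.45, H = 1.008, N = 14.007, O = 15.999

252.07

Molecular formula: C8H9Cl2N2O3+.
M = 8×12.011 + 2×35.45 + 9×1.008 + 2×14.007 + 3×15.999 = 252.07 g/mol.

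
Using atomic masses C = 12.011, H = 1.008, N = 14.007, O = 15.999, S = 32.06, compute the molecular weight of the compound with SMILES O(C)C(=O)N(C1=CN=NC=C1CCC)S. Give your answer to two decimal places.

Molecular formula: C9H13N3O2S.
M = 9×12.011 + 13×1.008 + 3×14.007 + 2×15.999 + 1×32.06 = 227.28 g/mol.

227.28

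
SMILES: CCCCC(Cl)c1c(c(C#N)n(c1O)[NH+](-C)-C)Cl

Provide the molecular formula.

Heavy atoms from the SMILES: 12 C, 2 Cl, 3 N, 1 O.
Implicit hydrogens by atom environment:
  4 × C (aromatic): no H
  3 × C: 3 H each → 9
  3 × C: 2 H each → 6
  2 × Cl: no H
  1 × C: 1 H
  1 × C: no H
  1 × N (charge +1): 1 H
  1 × N (aromatic): no H
  1 × N: no H
  1 × O: 1 H
  Total hydrogens = 18.
Net charge +1.
Molecular formula: C12H18Cl2N3O+

C12H18Cl2N3O+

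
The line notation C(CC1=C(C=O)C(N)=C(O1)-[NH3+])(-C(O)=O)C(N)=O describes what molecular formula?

C9H12N3O5+

Heavy atoms from the SMILES: 9 C, 3 N, 5 O.
Implicit hydrogens by atom environment:
  4 × C (aromatic): no H
  3 × O: no H
  2 × C: 1 H each → 2
  2 × C: no H
  2 × N: 2 H each → 4
  1 × C: 2 H
  1 × N (charge +1): 3 H
  1 × O: 1 H
  1 × O (aromatic): no H
  Total hydrogens = 12.
Net charge +1.
Molecular formula: C9H12N3O5+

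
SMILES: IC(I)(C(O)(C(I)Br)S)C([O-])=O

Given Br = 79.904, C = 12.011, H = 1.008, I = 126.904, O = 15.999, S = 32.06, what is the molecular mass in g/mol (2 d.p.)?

591.74

Molecular formula: C4H3BrI3O3S-.
M = 1×79.904 + 4×12.011 + 3×1.008 + 3×126.904 + 3×15.999 + 1×32.06 = 591.74 g/mol.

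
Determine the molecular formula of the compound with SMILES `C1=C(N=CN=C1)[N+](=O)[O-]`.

C4H3N3O2

Heavy atoms from the SMILES: 4 C, 3 N, 2 O.
Implicit hydrogens by atom environment:
  3 × C (aromatic): 1 H each → 3
  2 × N (aromatic): no H
  1 × C (aromatic): no H
  1 × N (charge +1): no H
  1 × O: no H
  1 × O (charge -1): no H
  Total hydrogens = 3.
Molecular formula: C4H3N3O2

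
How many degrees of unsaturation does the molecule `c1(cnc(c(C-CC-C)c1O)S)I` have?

Molecular formula from the SMILES: C9H12INOS.
DoU = (2C + 2 + N − H − X)/2 = (2·9 + 2 + 1 − 12 − 1)/2 = 8/2 = 4.
(Structurally: 1 ring(s) + 3 π bond(s) = 4.)

4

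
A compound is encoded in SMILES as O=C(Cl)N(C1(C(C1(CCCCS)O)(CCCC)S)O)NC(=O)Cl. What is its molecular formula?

C13H22Cl2N2O4S2

Heavy atoms from the SMILES: 13 C, 2 Cl, 2 N, 4 O, 2 S.
Implicit hydrogens by atom environment:
  7 × C: 2 H each → 14
  5 × C: no H
  2 × Cl: no H
  2 × O: 1 H each → 2
  2 × O: no H
  2 × S: 1 H each → 2
  1 × C: 3 H
  1 × N: 1 H
  1 × N: no H
  Total hydrogens = 22.
Molecular formula: C13H22Cl2N2O4S2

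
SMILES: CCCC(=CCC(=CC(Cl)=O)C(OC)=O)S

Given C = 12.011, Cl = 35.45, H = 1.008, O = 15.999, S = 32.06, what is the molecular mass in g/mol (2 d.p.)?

Molecular formula: C11H15ClO3S.
M = 11×12.011 + 1×35.45 + 15×1.008 + 3×15.999 + 1×32.06 = 262.75 g/mol.

262.75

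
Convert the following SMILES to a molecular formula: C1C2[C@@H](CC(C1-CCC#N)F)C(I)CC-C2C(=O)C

C15H21FINO

Heavy atoms from the SMILES: 15 C, 1 F, 1 I, 1 N, 1 O.
Implicit hydrogens by atom environment:
  6 × C: 2 H each → 12
  6 × C: 1 H each → 6
  2 × C: no H
  1 × C: 3 H
  1 × F: no H
  1 × I: no H
  1 × N: no H
  1 × O: no H
  Total hydrogens = 21.
Molecular formula: C15H21FINO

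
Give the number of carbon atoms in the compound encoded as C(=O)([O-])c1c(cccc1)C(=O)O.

The symbol for carbon appears 8 times in the SMILES. Lowercase c denotes aromatic carbon and counts toward C.

8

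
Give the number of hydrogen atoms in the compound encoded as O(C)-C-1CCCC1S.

Hydrogens are implicit in SMILES; fill each atom to its normal valence:
  3 × C: 2 H each → 6
  2 × C: 1 H each → 2
  1 × C: 3 H
  1 × O: no H
  1 × S: 1 H
  Total hydrogens = 12.

12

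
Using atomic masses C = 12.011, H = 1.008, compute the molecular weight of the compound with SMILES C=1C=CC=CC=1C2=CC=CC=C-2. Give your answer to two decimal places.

154.21

Molecular formula: C12H10.
M = 12×12.011 + 10×1.008 = 154.21 g/mol.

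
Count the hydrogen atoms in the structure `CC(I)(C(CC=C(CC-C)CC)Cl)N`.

21

Hydrogens are implicit in SMILES; fill each atom to its normal valence:
  4 × C: 2 H each → 8
  3 × C: 3 H each → 9
  2 × C: 1 H each → 2
  2 × C: no H
  1 × Cl: no H
  1 × I: no H
  1 × N: 2 H
  Total hydrogens = 21.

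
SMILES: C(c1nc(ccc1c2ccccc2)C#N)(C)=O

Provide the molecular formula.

C14H10N2O

Heavy atoms from the SMILES: 14 C, 2 N, 1 O.
Implicit hydrogens by atom environment:
  7 × C (aromatic): 1 H each → 7
  4 × C (aromatic): no H
  2 × C: no H
  1 × C: 3 H
  1 × N (aromatic): no H
  1 × N: no H
  1 × O: no H
  Total hydrogens = 10.
Molecular formula: C14H10N2O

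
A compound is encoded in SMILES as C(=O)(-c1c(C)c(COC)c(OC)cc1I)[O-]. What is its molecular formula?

Heavy atoms from the SMILES: 11 C, 1 I, 4 O.
Implicit hydrogens by atom environment:
  5 × C (aromatic): no H
  3 × C: 3 H each → 9
  3 × O: no H
  1 × C: 2 H
  1 × C (aromatic): 1 H
  1 × C: no H
  1 × I: no H
  1 × O (charge -1): no H
  Total hydrogens = 12.
Net charge -1.
Molecular formula: C11H12IO4-

C11H12IO4-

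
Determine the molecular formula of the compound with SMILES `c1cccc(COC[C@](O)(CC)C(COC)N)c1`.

C14H23NO3

Heavy atoms from the SMILES: 14 C, 1 N, 3 O.
Implicit hydrogens by atom environment:
  5 × C (aromatic): 1 H each → 5
  4 × C: 2 H each → 8
  2 × C: 3 H each → 6
  2 × O: no H
  1 × C: 1 H
  1 × C: no H
  1 × C (aromatic): no H
  1 × N: 2 H
  1 × O: 1 H
  Total hydrogens = 23.
Molecular formula: C14H23NO3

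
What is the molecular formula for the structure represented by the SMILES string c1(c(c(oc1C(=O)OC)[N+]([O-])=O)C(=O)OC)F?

C8H6FNO7

Heavy atoms from the SMILES: 8 C, 1 F, 1 N, 7 O.
Implicit hydrogens by atom environment:
  5 × O: no H
  4 × C (aromatic): no H
  2 × C: 3 H each → 6
  2 × C: no H
  1 × F: no H
  1 × N (charge +1): no H
  1 × O (aromatic): no H
  1 × O (charge -1): no H
  Total hydrogens = 6.
Molecular formula: C8H6FNO7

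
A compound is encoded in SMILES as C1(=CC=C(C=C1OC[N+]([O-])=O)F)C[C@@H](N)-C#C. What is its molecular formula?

C11H11FN2O3

Heavy atoms from the SMILES: 11 C, 1 F, 2 N, 3 O.
Implicit hydrogens by atom environment:
  3 × C (aromatic): 1 H each → 3
  3 × C (aromatic): no H
  2 × C: 2 H each → 4
  2 × C: 1 H each → 2
  2 × O: no H
  1 × C: no H
  1 × F: no H
  1 × N: 2 H
  1 × N (charge +1): no H
  1 × O (charge -1): no H
  Total hydrogens = 11.
Molecular formula: C11H11FN2O3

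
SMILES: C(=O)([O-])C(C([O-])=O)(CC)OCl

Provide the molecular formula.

Heavy atoms from the SMILES: 5 C, 1 Cl, 5 O.
Implicit hydrogens by atom environment:
  3 × C: no H
  3 × O: no H
  2 × O (charge -1): no H
  1 × C: 3 H
  1 × C: 2 H
  1 × Cl: no H
  Total hydrogens = 5.
Net charge -2.
Molecular formula: [C5H5ClO5]2-

[C5H5ClO5]2-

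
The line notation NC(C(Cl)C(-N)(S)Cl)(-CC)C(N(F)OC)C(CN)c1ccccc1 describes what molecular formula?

C15H25Cl2FN4OS

Heavy atoms from the SMILES: 15 C, 2 Cl, 1 F, 4 N, 1 O, 1 S.
Implicit hydrogens by atom environment:
  5 × C (aromatic): 1 H each → 5
  3 × C: 1 H each → 3
  3 × N: 2 H each → 6
  2 × C: 3 H each → 6
  2 × C: 2 H each → 4
  2 × C: no H
  2 × Cl: no H
  1 × C (aromatic): no H
  1 × F: no H
  1 × N: no H
  1 × O: no H
  1 × S: 1 H
  Total hydrogens = 25.
Molecular formula: C15H25Cl2FN4OS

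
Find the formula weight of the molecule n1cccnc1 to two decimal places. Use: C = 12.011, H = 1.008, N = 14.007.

80.09

Molecular formula: C4H4N2.
M = 4×12.011 + 4×1.008 + 2×14.007 = 80.09 g/mol.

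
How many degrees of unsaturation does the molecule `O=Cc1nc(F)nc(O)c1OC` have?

Molecular formula from the SMILES: C6H5FN2O3.
DoU = (2C + 2 + N − H − X)/2 = (2·6 + 2 + 2 − 5 − 1)/2 = 10/2 = 5.
(Structurally: 1 ring(s) + 4 π bond(s) = 5.)

5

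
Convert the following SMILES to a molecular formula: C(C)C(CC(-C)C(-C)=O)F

Heavy atoms from the SMILES: 8 C, 1 F, 1 O.
Implicit hydrogens by atom environment:
  3 × C: 3 H each → 9
  2 × C: 2 H each → 4
  2 × C: 1 H each → 2
  1 × C: no H
  1 × F: no H
  1 × O: no H
  Total hydrogens = 15.
Molecular formula: C8H15FO

C8H15FO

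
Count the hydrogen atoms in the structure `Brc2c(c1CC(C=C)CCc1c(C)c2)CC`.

19

Hydrogens are implicit in SMILES; fill each atom to its normal valence:
  5 × C: 2 H each → 10
  5 × C (aromatic): no H
  2 × C: 3 H each → 6
  2 × C: 1 H each → 2
  1 × Br: no H
  1 × C (aromatic): 1 H
  Total hydrogens = 19.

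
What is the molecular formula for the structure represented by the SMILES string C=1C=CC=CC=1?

C6H6

Heavy atoms from the SMILES: 6 C.
Implicit hydrogens by atom environment:
  6 × C (aromatic): 1 H each → 6
  Total hydrogens = 6.
Molecular formula: C6H6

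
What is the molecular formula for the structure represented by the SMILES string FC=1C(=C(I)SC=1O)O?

Heavy atoms from the SMILES: 4 C, 1 F, 1 I, 2 O, 1 S.
Implicit hydrogens by atom environment:
  4 × C (aromatic): no H
  2 × O: 1 H each → 2
  1 × F: no H
  1 × I: no H
  1 × S (aromatic): no H
  Total hydrogens = 2.
Molecular formula: C4H2FIO2S

C4H2FIO2S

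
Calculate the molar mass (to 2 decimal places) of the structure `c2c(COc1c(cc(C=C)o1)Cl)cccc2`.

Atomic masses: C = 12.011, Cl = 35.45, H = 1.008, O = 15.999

234.68

Molecular formula: C13H11ClO2.
M = 13×12.011 + 1×35.45 + 11×1.008 + 2×15.999 = 234.68 g/mol.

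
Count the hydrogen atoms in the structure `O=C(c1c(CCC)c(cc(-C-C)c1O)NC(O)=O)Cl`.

Hydrogens are implicit in SMILES; fill each atom to its normal valence:
  5 × C (aromatic): no H
  3 × C: 2 H each → 6
  2 × C: 3 H each → 6
  2 × C: no H
  2 × O: 1 H each → 2
  2 × O: no H
  1 × C (aromatic): 1 H
  1 × Cl: no H
  1 × N: 1 H
  Total hydrogens = 16.

16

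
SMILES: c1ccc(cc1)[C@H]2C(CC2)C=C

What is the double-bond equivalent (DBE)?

6

Molecular formula from the SMILES: C12H14.
DoU = (2C + 2 + N − H − X)/2 = (2·12 + 2 + 0 − 14 − 0)/2 = 12/2 = 6.
(Structurally: 2 ring(s) + 4 π bond(s) = 6.)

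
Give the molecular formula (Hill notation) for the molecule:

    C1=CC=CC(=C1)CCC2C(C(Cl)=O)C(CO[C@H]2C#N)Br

C15H15BrClNO2

Heavy atoms from the SMILES: 1 Br, 15 C, 1 Cl, 1 N, 2 O.
Implicit hydrogens by atom environment:
  5 × C (aromatic): 1 H each → 5
  4 × C: 1 H each → 4
  3 × C: 2 H each → 6
  2 × C: no H
  2 × O: no H
  1 × Br: no H
  1 × C (aromatic): no H
  1 × Cl: no H
  1 × N: no H
  Total hydrogens = 15.
Molecular formula: C15H15BrClNO2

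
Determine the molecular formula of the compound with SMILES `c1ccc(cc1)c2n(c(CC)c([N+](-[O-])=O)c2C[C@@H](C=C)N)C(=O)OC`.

C18H21N3O4

Heavy atoms from the SMILES: 18 C, 3 N, 4 O.
Implicit hydrogens by atom environment:
  5 × C (aromatic): 1 H each → 5
  5 × C (aromatic): no H
  3 × C: 2 H each → 6
  3 × O: no H
  2 × C: 3 H each → 6
  2 × C: 1 H each → 2
  1 × C: no H
  1 × N: 2 H
  1 × N (aromatic): no H
  1 × N (charge +1): no H
  1 × O (charge -1): no H
  Total hydrogens = 21.
Molecular formula: C18H21N3O4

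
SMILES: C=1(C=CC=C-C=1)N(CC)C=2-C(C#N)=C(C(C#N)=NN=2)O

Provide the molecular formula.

Heavy atoms from the SMILES: 14 C, 5 N, 1 O.
Implicit hydrogens by atom environment:
  5 × C (aromatic): 1 H each → 5
  5 × C (aromatic): no H
  3 × N: no H
  2 × C: no H
  2 × N (aromatic): no H
  1 × C: 3 H
  1 × C: 2 H
  1 × O: 1 H
  Total hydrogens = 11.
Molecular formula: C14H11N5O

C14H11N5O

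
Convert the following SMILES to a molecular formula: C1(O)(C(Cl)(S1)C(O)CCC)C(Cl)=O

C7H10Cl2O3S

Heavy atoms from the SMILES: 7 C, 2 Cl, 3 O, 1 S.
Implicit hydrogens by atom environment:
  3 × C: no H
  2 × C: 2 H each → 4
  2 × Cl: no H
  2 × O: 1 H each → 2
  1 × C: 3 H
  1 × C: 1 H
  1 × O: no H
  1 × S: no H
  Total hydrogens = 10.
Molecular formula: C7H10Cl2O3S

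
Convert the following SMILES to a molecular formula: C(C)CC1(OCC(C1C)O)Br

Heavy atoms from the SMILES: 1 Br, 8 C, 2 O.
Implicit hydrogens by atom environment:
  3 × C: 2 H each → 6
  2 × C: 3 H each → 6
  2 × C: 1 H each → 2
  1 × Br: no H
  1 × C: no H
  1 × O: 1 H
  1 × O: no H
  Total hydrogens = 15.
Molecular formula: C8H15BrO2

C8H15BrO2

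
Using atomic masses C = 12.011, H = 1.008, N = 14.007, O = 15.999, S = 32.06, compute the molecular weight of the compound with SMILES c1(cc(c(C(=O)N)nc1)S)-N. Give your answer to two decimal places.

169.20

Molecular formula: C6H7N3OS.
M = 6×12.011 + 7×1.008 + 3×14.007 + 1×15.999 + 1×32.06 = 169.20 g/mol.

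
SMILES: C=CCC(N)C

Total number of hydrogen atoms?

11

Hydrogens are implicit in SMILES; fill each atom to its normal valence:
  2 × C: 2 H each → 4
  2 × C: 1 H each → 2
  1 × C: 3 H
  1 × N: 2 H
  Total hydrogens = 11.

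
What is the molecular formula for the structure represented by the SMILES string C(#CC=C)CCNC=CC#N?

C9H10N2

Heavy atoms from the SMILES: 9 C, 2 N.
Implicit hydrogens by atom environment:
  3 × C: 2 H each → 6
  3 × C: 1 H each → 3
  3 × C: no H
  1 × N: 1 H
  1 × N: no H
  Total hydrogens = 10.
Molecular formula: C9H10N2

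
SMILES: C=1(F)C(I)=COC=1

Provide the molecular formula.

Heavy atoms from the SMILES: 4 C, 1 F, 1 I, 1 O.
Implicit hydrogens by atom environment:
  2 × C (aromatic): 1 H each → 2
  2 × C (aromatic): no H
  1 × F: no H
  1 × I: no H
  1 × O (aromatic): no H
  Total hydrogens = 2.
Molecular formula: C4H2FIO

C4H2FIO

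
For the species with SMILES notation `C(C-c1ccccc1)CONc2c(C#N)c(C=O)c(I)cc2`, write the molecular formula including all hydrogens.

C17H15IN2O2

Heavy atoms from the SMILES: 17 C, 1 I, 2 N, 2 O.
Implicit hydrogens by atom environment:
  7 × C (aromatic): 1 H each → 7
  5 × C (aromatic): no H
  3 × C: 2 H each → 6
  2 × O: no H
  1 × C: 1 H
  1 × C: no H
  1 × I: no H
  1 × N: 1 H
  1 × N: no H
  Total hydrogens = 15.
Molecular formula: C17H15IN2O2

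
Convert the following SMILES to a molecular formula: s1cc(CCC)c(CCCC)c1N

Heavy atoms from the SMILES: 11 C, 1 N, 1 S.
Implicit hydrogens by atom environment:
  5 × C: 2 H each → 10
  3 × C (aromatic): no H
  2 × C: 3 H each → 6
  1 × C (aromatic): 1 H
  1 × N: 2 H
  1 × S (aromatic): no H
  Total hydrogens = 19.
Molecular formula: C11H19NS

C11H19NS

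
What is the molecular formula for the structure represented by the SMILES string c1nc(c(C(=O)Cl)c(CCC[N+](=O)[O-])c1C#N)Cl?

Heavy atoms from the SMILES: 10 C, 2 Cl, 3 N, 3 O.
Implicit hydrogens by atom environment:
  4 × C (aromatic): no H
  3 × C: 2 H each → 6
  2 × C: no H
  2 × Cl: no H
  2 × O: no H
  1 × C (aromatic): 1 H
  1 × N (aromatic): no H
  1 × N: no H
  1 × N (charge +1): no H
  1 × O (charge -1): no H
  Total hydrogens = 7.
Molecular formula: C10H7Cl2N3O3

C10H7Cl2N3O3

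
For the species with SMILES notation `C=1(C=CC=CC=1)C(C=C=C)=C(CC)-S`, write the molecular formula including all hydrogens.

Heavy atoms from the SMILES: 13 C, 1 S.
Implicit hydrogens by atom environment:
  5 × C (aromatic): 1 H each → 5
  3 × C: no H
  2 × C: 2 H each → 4
  1 × C: 3 H
  1 × C: 1 H
  1 × C (aromatic): no H
  1 × S: 1 H
  Total hydrogens = 14.
Molecular formula: C13H14S

C13H14S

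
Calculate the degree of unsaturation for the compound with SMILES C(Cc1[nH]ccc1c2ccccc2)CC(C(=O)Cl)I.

Molecular formula from the SMILES: C15H15ClINO.
DoU = (2C + 2 + N − H − X)/2 = (2·15 + 2 + 1 − 15 − 2)/2 = 16/2 = 8.
(Structurally: 2 ring(s) + 6 π bond(s) = 8.)

8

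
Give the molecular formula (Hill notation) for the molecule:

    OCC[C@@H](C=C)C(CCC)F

C9H17FO

Heavy atoms from the SMILES: 9 C, 1 F, 1 O.
Implicit hydrogens by atom environment:
  5 × C: 2 H each → 10
  3 × C: 1 H each → 3
  1 × C: 3 H
  1 × F: no H
  1 × O: 1 H
  Total hydrogens = 17.
Molecular formula: C9H17FO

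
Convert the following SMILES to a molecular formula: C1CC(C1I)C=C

C6H9I

Heavy atoms from the SMILES: 6 C, 1 I.
Implicit hydrogens by atom environment:
  3 × C: 2 H each → 6
  3 × C: 1 H each → 3
  1 × I: no H
  Total hydrogens = 9.
Molecular formula: C6H9I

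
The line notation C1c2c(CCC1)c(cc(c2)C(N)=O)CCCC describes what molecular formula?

C15H21NO

Heavy atoms from the SMILES: 15 C, 1 N, 1 O.
Implicit hydrogens by atom environment:
  7 × C: 2 H each → 14
  4 × C (aromatic): no H
  2 × C (aromatic): 1 H each → 2
  1 × C: 3 H
  1 × C: no H
  1 × N: 2 H
  1 × O: no H
  Total hydrogens = 21.
Molecular formula: C15H21NO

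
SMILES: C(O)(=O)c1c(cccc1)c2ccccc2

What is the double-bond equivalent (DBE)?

9

Molecular formula from the SMILES: C13H10O2.
DoU = (2C + 2 + N − H − X)/2 = (2·13 + 2 + 0 − 10 − 0)/2 = 18/2 = 9.
(Structurally: 2 ring(s) + 7 π bond(s) = 9.)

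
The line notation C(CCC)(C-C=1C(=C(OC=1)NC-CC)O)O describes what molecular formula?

Heavy atoms from the SMILES: 12 C, 1 N, 3 O.
Implicit hydrogens by atom environment:
  5 × C: 2 H each → 10
  3 × C (aromatic): no H
  2 × C: 3 H each → 6
  2 × O: 1 H each → 2
  1 × C (aromatic): 1 H
  1 × C: 1 H
  1 × N: 1 H
  1 × O (aromatic): no H
  Total hydrogens = 21.
Molecular formula: C12H21NO3

C12H21NO3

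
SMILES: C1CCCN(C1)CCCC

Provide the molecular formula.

Heavy atoms from the SMILES: 9 C, 1 N.
Implicit hydrogens by atom environment:
  8 × C: 2 H each → 16
  1 × C: 3 H
  1 × N: no H
  Total hydrogens = 19.
Molecular formula: C9H19N

C9H19N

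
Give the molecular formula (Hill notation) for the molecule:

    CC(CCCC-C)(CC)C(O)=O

Heavy atoms from the SMILES: 10 C, 2 O.
Implicit hydrogens by atom environment:
  5 × C: 2 H each → 10
  3 × C: 3 H each → 9
  2 × C: no H
  1 × O: 1 H
  1 × O: no H
  Total hydrogens = 20.
Molecular formula: C10H20O2

C10H20O2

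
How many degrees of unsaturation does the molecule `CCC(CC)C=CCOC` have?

1

Molecular formula from the SMILES: C9H18O.
DoU = (2C + 2 + N − H − X)/2 = (2·9 + 2 + 0 − 18 − 0)/2 = 2/2 = 1.
(Structurally: 0 ring(s) + 1 π bond(s) = 1.)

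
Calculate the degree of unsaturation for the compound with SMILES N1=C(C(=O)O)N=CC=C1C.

5

Molecular formula from the SMILES: C6H6N2O2.
DoU = (2C + 2 + N − H − X)/2 = (2·6 + 2 + 2 − 6 − 0)/2 = 10/2 = 5.
(Structurally: 1 ring(s) + 4 π bond(s) = 5.)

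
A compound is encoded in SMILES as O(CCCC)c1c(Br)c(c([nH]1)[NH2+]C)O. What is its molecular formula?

Heavy atoms from the SMILES: 1 Br, 9 C, 2 N, 2 O.
Implicit hydrogens by atom environment:
  4 × C (aromatic): no H
  3 × C: 2 H each → 6
  2 × C: 3 H each → 6
  1 × Br: no H
  1 × N (charge +1): 2 H
  1 × N (aromatic): 1 H
  1 × O: 1 H
  1 × O: no H
  Total hydrogens = 16.
Net charge +1.
Molecular formula: C9H16BrN2O2+

C9H16BrN2O2+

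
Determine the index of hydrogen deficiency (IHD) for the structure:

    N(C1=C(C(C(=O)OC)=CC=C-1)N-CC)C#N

7

Molecular formula from the SMILES: C11H13N3O2.
DoU = (2C + 2 + N − H − X)/2 = (2·11 + 2 + 3 − 13 − 0)/2 = 14/2 = 7.
(Structurally: 1 ring(s) + 6 π bond(s) = 7.)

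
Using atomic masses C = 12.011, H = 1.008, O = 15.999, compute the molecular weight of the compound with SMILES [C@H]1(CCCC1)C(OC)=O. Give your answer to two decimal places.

Molecular formula: C7H12O2.
M = 7×12.011 + 12×1.008 + 2×15.999 = 128.17 g/mol.

128.17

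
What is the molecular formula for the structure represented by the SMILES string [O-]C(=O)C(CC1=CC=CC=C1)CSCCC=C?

C14H17O2S-

Heavy atoms from the SMILES: 14 C, 2 O, 1 S.
Implicit hydrogens by atom environment:
  5 × C: 2 H each → 10
  5 × C (aromatic): 1 H each → 5
  2 × C: 1 H each → 2
  1 × C: no H
  1 × C (aromatic): no H
  1 × O: no H
  1 × O (charge -1): no H
  1 × S: no H
  Total hydrogens = 17.
Net charge -1.
Molecular formula: C14H17O2S-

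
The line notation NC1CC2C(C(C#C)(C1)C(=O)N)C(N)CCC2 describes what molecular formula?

Heavy atoms from the SMILES: 13 C, 3 N, 1 O.
Implicit hydrogens by atom environment:
  5 × C: 2 H each → 10
  5 × C: 1 H each → 5
  3 × C: no H
  3 × N: 2 H each → 6
  1 × O: no H
  Total hydrogens = 21.
Molecular formula: C13H21N3O

C13H21N3O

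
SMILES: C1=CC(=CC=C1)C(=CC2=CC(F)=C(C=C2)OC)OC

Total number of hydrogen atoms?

15

Hydrogens are implicit in SMILES; fill each atom to its normal valence:
  8 × C (aromatic): 1 H each → 8
  4 × C (aromatic): no H
  2 × C: 3 H each → 6
  2 × O: no H
  1 × C: 1 H
  1 × C: no H
  1 × F: no H
  Total hydrogens = 15.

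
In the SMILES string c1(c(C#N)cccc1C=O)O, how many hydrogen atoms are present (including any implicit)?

5

Hydrogens are implicit in SMILES; fill each atom to its normal valence:
  3 × C (aromatic): 1 H each → 3
  3 × C (aromatic): no H
  1 × C: 1 H
  1 × C: no H
  1 × N: no H
  1 × O: 1 H
  1 × O: no H
  Total hydrogens = 5.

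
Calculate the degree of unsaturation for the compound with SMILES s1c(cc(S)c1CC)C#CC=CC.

Molecular formula from the SMILES: C11H12S2.
DoU = (2C + 2 + N − H − X)/2 = (2·11 + 2 + 0 − 12 − 0)/2 = 12/2 = 6.
(Structurally: 1 ring(s) + 5 π bond(s) = 6.)

6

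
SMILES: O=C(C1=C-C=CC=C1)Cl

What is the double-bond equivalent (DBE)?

5

Molecular formula from the SMILES: C7H5ClO.
DoU = (2C + 2 + N − H − X)/2 = (2·7 + 2 + 0 − 5 − 1)/2 = 10/2 = 5.
(Structurally: 1 ring(s) + 4 π bond(s) = 5.)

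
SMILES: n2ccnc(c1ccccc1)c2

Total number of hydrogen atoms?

8

Hydrogens are implicit in SMILES; fill each atom to its normal valence:
  8 × C (aromatic): 1 H each → 8
  2 × C (aromatic): no H
  2 × N (aromatic): no H
  Total hydrogens = 8.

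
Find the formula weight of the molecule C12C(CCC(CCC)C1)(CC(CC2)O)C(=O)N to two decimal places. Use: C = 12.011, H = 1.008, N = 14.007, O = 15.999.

Molecular formula: C14H25NO2.
M = 14×12.011 + 25×1.008 + 1×14.007 + 2×15.999 = 239.36 g/mol.

239.36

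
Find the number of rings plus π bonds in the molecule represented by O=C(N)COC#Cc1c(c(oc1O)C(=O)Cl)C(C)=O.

Molecular formula from the SMILES: C11H8ClNO6.
DoU = (2C + 2 + N − H − X)/2 = (2·11 + 2 + 1 − 8 − 1)/2 = 16/2 = 8.
(Structurally: 1 ring(s) + 7 π bond(s) = 8.)

8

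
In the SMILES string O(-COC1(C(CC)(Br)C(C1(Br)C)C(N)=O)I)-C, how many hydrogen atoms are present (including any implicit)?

Hydrogens are implicit in SMILES; fill each atom to its normal valence:
  4 × C: no H
  3 × C: 3 H each → 9
  3 × O: no H
  2 × Br: no H
  2 × C: 2 H each → 4
  1 × C: 1 H
  1 × I: no H
  1 × N: 2 H
  Total hydrogens = 16.

16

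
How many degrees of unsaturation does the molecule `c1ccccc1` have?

4

Molecular formula from the SMILES: C6H6.
DoU = (2C + 2 + N − H − X)/2 = (2·6 + 2 + 0 − 6 − 0)/2 = 8/2 = 4.
(Structurally: 1 ring(s) + 3 π bond(s) = 4.)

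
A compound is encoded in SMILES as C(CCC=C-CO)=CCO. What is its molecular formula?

Heavy atoms from the SMILES: 8 C, 2 O.
Implicit hydrogens by atom environment:
  4 × C: 2 H each → 8
  4 × C: 1 H each → 4
  2 × O: 1 H each → 2
  Total hydrogens = 14.
Molecular formula: C8H14O2

C8H14O2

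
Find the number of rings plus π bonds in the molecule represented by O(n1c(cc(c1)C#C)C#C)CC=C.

8

Molecular formula from the SMILES: C11H9NO.
DoU = (2C + 2 + N − H − X)/2 = (2·11 + 2 + 1 − 9 − 0)/2 = 16/2 = 8.
(Structurally: 1 ring(s) + 7 π bond(s) = 8.)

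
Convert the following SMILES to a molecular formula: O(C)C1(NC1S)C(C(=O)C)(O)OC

Heavy atoms from the SMILES: 7 C, 1 N, 4 O, 1 S.
Implicit hydrogens by atom environment:
  3 × C: 3 H each → 9
  3 × C: no H
  3 × O: no H
  1 × C: 1 H
  1 × N: 1 H
  1 × O: 1 H
  1 × S: 1 H
  Total hydrogens = 13.
Molecular formula: C7H13NO4S

C7H13NO4S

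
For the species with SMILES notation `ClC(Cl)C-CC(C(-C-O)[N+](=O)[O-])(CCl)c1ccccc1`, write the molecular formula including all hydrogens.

Heavy atoms from the SMILES: 13 C, 3 Cl, 1 N, 3 O.
Implicit hydrogens by atom environment:
  5 × C (aromatic): 1 H each → 5
  4 × C: 2 H each → 8
  3 × Cl: no H
  2 × C: 1 H each → 2
  1 × C: no H
  1 × C (aromatic): no H
  1 × N (charge +1): no H
  1 × O: 1 H
  1 × O: no H
  1 × O (charge -1): no H
  Total hydrogens = 16.
Molecular formula: C13H16Cl3NO3

C13H16Cl3NO3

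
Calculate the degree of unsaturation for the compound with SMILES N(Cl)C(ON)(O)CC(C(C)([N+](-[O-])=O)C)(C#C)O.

Molecular formula from the SMILES: C8H14ClN3O5.
DoU = (2C + 2 + N − H − X)/2 = (2·8 + 2 + 3 − 14 − 1)/2 = 6/2 = 3.
(Structurally: 0 ring(s) + 3 π bond(s) = 3.)

3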